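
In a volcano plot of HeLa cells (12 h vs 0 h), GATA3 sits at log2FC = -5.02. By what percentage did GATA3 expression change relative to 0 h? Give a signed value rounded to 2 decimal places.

-96.92%

Fold change = 2^(-5.02) = 0.0308
Percent change = (FC − 1) × 100% = (0.0308 − 1) × 100 = -96.92%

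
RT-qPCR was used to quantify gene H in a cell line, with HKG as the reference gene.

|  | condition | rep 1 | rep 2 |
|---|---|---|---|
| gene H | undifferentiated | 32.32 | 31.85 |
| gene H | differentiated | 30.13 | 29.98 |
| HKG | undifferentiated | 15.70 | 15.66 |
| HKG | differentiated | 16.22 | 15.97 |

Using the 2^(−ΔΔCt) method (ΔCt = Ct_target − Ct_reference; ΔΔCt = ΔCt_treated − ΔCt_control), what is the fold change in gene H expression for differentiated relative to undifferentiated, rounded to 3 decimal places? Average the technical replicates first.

5.445

Mean Ct: gene H undifferentiated 32.085; gene H differentiated 30.055; HKG undifferentiated 15.680; HKG differentiated 16.095
ΔCt(undifferentiated) = 32.085 − 15.680 = 16.405
ΔCt(differentiated) = 30.055 − 16.095 = 13.960
ΔΔCt = 13.960 − 16.405 = -2.445
Fold change = 2^(−(-2.445)) = 2^2.445 = 5.4453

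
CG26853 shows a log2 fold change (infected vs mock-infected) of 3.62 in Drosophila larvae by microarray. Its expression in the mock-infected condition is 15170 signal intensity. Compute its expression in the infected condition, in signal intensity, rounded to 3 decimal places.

Fold change = 2^(3.62) = 12.2950
infected expression = 15170 × 12.2950 = 186515.172

186515.172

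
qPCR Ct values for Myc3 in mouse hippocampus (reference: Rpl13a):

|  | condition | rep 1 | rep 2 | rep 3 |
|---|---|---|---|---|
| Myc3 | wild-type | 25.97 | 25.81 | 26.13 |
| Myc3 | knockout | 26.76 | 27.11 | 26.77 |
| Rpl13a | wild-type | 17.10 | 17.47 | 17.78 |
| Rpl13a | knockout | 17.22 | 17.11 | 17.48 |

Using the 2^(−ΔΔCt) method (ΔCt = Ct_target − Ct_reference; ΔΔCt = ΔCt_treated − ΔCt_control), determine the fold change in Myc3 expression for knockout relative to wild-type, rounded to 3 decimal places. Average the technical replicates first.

0.470

Mean Ct: Myc3 wild-type 25.970; Myc3 knockout 26.880; Rpl13a wild-type 17.450; Rpl13a knockout 17.270
ΔCt(wild-type) = 25.970 − 17.450 = 8.520
ΔCt(knockout) = 26.880 − 17.270 = 9.610
ΔΔCt = 9.610 − 8.520 = 1.090
Fold change = 2^(−1.090) = 0.4698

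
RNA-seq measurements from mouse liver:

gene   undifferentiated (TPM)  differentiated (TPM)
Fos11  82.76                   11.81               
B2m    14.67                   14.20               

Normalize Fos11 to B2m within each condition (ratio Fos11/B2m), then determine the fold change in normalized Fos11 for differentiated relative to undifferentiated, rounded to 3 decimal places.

Fos11/B2m (undifferentiated) = 82.76 / 14.67 = 5.6414
Fos11/B2m (differentiated) = 11.81 / 14.20 = 0.83169
Fold change = 0.83169 / 5.6414 = 0.1474

0.147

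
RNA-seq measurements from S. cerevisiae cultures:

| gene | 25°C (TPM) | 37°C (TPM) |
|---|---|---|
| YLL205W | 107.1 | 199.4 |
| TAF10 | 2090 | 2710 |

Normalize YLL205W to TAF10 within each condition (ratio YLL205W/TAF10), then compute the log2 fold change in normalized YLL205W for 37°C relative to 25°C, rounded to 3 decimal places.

0.522

YLL205W/TAF10 (25°C) = 107.1 / 2090 = 0.051244
YLL205W/TAF10 (37°C) = 199.4 / 2710 = 0.073579
Fold change = 0.073579 / 0.051244 = 1.4359
log2(1.4359) = 0.5219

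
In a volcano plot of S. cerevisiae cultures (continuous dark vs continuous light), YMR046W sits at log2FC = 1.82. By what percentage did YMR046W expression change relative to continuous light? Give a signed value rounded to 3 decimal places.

Fold change = 2^(1.82) = 3.5308
Percent change = (FC − 1) × 100% = (3.5308 − 1) × 100 = 253.081%

253.081%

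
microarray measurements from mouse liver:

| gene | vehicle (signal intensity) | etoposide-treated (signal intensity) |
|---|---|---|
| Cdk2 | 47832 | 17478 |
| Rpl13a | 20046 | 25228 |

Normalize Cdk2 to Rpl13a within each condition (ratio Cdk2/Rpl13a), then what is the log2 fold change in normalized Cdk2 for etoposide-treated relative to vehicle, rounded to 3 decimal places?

Cdk2/Rpl13a (vehicle) = 47832 / 20046 = 2.3861
Cdk2/Rpl13a (etoposide-treated) = 17478 / 25228 = 0.6928
Fold change = 0.6928 / 2.3861 = 0.2903
log2(0.2903) = -1.7841

-1.784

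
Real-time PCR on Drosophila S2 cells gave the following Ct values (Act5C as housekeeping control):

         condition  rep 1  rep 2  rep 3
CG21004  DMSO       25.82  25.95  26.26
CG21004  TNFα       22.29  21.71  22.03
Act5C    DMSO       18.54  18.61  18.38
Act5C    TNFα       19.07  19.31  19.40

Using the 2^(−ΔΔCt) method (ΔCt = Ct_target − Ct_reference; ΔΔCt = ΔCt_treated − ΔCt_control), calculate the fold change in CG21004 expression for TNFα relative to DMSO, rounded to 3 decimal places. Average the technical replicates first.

26.909

Mean Ct: CG21004 DMSO 26.010; CG21004 TNFα 22.010; Act5C DMSO 18.510; Act5C TNFα 19.260
ΔCt(DMSO) = 26.010 − 18.510 = 7.500
ΔCt(TNFα) = 22.010 − 19.260 = 2.750
ΔΔCt = 2.750 − 7.500 = -4.750
Fold change = 2^(−(-4.750)) = 2^4.750 = 26.9087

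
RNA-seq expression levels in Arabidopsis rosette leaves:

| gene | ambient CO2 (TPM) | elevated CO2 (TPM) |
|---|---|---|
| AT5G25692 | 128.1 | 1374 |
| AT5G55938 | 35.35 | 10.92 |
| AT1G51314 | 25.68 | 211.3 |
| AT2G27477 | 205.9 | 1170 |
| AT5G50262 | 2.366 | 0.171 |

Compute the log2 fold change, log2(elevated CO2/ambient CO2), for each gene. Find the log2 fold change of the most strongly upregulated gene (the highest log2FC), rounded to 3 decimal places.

3.423

log2(1374/128.1) = 3.423  (AT5G25692)
log2(10.92/35.35) = -1.695  (AT5G55938)
log2(211.3/25.68) = 3.041  (AT1G51314)
log2(1170/205.9) = 2.506  (AT2G27477)
log2(0.171/2.366) = -3.790  (AT5G50262)
AT5G25692 is most strongly upregulated.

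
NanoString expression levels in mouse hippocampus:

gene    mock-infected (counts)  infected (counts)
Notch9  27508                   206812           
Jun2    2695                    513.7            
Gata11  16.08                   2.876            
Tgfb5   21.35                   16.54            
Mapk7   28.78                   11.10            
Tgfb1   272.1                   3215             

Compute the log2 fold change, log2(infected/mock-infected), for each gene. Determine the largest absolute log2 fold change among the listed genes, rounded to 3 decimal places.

log2(206812/27508) = 2.910  (Notch9)
log2(513.7/2695) = -2.391  (Jun2)
log2(2.876/16.08) = -2.483  (Gata11)
log2(16.54/21.35) = -0.368  (Tgfb5)
log2(11.10/28.78) = -1.375  (Mapk7)
log2(3215/272.1) = 3.563  (Tgfb1)
The largest magnitude belongs to Tgfb1.

3.563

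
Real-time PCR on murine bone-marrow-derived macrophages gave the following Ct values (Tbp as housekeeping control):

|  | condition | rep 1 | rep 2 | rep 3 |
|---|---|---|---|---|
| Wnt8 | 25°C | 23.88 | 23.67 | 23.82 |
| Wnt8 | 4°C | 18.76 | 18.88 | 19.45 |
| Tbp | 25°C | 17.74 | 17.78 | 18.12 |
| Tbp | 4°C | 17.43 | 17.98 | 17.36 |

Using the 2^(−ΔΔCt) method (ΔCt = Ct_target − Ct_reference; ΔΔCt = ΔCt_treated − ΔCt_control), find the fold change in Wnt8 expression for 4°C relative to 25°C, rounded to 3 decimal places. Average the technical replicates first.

22.162

Mean Ct: Wnt8 25°C 23.790; Wnt8 4°C 19.030; Tbp 25°C 17.880; Tbp 4°C 17.590
ΔCt(25°C) = 23.790 − 17.880 = 5.910
ΔCt(4°C) = 19.030 − 17.590 = 1.440
ΔΔCt = 1.440 − 5.910 = -4.470
Fold change = 2^(−(-4.470)) = 2^4.470 = 22.1618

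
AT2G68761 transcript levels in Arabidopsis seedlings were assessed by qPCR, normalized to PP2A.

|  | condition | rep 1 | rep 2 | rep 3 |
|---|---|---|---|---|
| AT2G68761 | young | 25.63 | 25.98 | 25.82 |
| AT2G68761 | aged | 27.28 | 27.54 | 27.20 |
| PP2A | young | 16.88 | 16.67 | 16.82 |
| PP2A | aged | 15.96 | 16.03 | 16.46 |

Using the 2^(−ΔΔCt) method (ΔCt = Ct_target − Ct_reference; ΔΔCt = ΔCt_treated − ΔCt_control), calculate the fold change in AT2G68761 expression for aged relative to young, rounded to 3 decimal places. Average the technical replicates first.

0.222

Mean Ct: AT2G68761 young 25.810; AT2G68761 aged 27.340; PP2A young 16.790; PP2A aged 16.150
ΔCt(young) = 25.810 − 16.790 = 9.020
ΔCt(aged) = 27.340 − 16.150 = 11.190
ΔΔCt = 11.190 − 9.020 = 2.170
Fold change = 2^(−2.170) = 0.2222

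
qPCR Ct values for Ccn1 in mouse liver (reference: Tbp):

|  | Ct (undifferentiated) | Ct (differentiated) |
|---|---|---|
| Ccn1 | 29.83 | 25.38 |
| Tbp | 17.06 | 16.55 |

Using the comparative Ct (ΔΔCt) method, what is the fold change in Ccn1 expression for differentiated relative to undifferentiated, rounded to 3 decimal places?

ΔCt(undifferentiated) = 29.830 − 17.060 = 12.770
ΔCt(differentiated) = 25.380 − 16.550 = 8.830
ΔΔCt = 8.830 − 12.770 = -3.940
Fold change = 2^(−(-3.940)) = 2^3.940 = 15.3482

15.348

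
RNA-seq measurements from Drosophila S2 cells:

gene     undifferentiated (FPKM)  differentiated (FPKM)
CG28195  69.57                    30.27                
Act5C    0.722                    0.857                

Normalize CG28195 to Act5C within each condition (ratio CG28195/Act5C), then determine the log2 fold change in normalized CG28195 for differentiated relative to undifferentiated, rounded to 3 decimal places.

CG28195/Act5C (undifferentiated) = 69.57 / 0.722 = 96.357
CG28195/Act5C (differentiated) = 30.27 / 0.857 = 35.321
Fold change = 35.321 / 96.357 = 0.3666
log2(0.3666) = -1.4479

-1.448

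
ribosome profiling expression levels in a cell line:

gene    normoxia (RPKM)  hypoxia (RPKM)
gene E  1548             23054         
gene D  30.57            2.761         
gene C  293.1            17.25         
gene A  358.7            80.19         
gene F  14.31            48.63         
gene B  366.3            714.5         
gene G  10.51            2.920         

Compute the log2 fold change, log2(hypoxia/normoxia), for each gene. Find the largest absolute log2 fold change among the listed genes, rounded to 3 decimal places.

log2(23054/1548) = 3.897  (gene E)
log2(2.761/30.57) = -3.469  (gene D)
log2(17.25/293.1) = -4.087  (gene C)
log2(80.19/358.7) = -2.161  (gene A)
log2(48.63/14.31) = 1.765  (gene F)
log2(714.5/366.3) = 0.964  (gene B)
log2(2.920/10.51) = -1.848  (gene G)
The largest magnitude belongs to gene C.

4.087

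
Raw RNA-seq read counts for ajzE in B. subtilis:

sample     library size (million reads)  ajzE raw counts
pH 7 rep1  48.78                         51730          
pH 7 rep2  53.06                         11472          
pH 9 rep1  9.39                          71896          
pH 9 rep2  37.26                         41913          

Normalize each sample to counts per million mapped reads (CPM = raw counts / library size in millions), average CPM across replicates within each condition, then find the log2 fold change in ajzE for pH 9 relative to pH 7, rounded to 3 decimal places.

2.782

CPM(pH 7 rep1) = 51730 / 48.78 = 1060.4756
CPM(pH 7 rep2) = 11472 / 53.06 = 216.2081
CPM(pH 9 rep1) = 71896 / 9.39 = 7656.6560
CPM(pH 9 rep2) = 41913 / 37.26 = 1124.8792
mean CPM(pH 7) = 638.3418; mean CPM(pH 9) = 4390.7676
Fold change = 4390.7676 / 638.3418 = 6.87840
log2(6.87840) = 2.7821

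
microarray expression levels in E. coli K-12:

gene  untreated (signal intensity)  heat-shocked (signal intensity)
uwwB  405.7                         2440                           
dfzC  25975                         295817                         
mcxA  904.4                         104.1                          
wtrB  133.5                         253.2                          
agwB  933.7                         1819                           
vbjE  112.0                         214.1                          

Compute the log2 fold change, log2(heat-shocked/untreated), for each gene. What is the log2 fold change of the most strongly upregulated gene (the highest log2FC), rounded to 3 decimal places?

3.510

log2(2440/405.7) = 2.588  (uwwB)
log2(295817/25975) = 3.510  (dfzC)
log2(104.1/904.4) = -3.119  (mcxA)
log2(253.2/133.5) = 0.923  (wtrB)
log2(1819/933.7) = 0.962  (agwB)
log2(214.1/112.0) = 0.935  (vbjE)
dfzC is most strongly upregulated.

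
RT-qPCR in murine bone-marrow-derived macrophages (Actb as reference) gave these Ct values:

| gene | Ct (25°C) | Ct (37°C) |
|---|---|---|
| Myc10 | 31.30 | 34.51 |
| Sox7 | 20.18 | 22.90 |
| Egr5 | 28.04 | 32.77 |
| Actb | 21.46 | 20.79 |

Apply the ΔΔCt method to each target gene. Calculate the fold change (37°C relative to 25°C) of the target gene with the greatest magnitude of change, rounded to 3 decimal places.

0.024

Myc10: ΔΔCt = (34.51−20.79) − (31.30−21.46) = 13.72 − 9.84 = 3.88; fold change = 2^-3.88 = 0.068
Sox7: ΔΔCt = (22.90−20.79) − (20.18−21.46) = 2.11 − (-1.28) = 3.39; fold change = 2^-3.39 = 0.095
Egr5: ΔΔCt = (32.77−20.79) − (28.04−21.46) = 11.98 − 6.58 = 5.40; fold change = 2^-5.40 = 0.024
Egr5 has the largest |ΔΔCt| = 5.40.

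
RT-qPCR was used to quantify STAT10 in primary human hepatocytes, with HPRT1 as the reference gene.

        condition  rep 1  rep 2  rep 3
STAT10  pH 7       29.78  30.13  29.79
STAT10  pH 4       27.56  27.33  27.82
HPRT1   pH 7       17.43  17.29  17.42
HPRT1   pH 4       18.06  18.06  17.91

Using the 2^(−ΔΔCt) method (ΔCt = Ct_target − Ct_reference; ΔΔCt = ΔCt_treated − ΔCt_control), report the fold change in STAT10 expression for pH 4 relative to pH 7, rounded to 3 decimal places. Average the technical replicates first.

Mean Ct: STAT10 pH 7 29.900; STAT10 pH 4 27.570; HPRT1 pH 7 17.380; HPRT1 pH 4 18.010
ΔCt(pH 7) = 29.900 − 17.380 = 12.520
ΔCt(pH 4) = 27.570 − 18.010 = 9.560
ΔΔCt = 9.560 − 12.520 = -2.960
Fold change = 2^(−(-2.960)) = 2^2.960 = 7.7812

7.781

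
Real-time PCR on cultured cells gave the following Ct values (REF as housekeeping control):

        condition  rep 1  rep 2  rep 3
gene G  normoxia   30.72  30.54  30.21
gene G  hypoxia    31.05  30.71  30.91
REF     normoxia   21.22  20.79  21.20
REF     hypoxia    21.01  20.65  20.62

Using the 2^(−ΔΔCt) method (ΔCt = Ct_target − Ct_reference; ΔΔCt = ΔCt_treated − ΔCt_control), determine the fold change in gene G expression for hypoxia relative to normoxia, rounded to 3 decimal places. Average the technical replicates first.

Mean Ct: gene G normoxia 30.490; gene G hypoxia 30.890; REF normoxia 21.070; REF hypoxia 20.760
ΔCt(normoxia) = 30.490 − 21.070 = 9.420
ΔCt(hypoxia) = 30.890 − 20.760 = 10.130
ΔΔCt = 10.130 − 9.420 = 0.710
Fold change = 2^(−0.710) = 0.6113

0.611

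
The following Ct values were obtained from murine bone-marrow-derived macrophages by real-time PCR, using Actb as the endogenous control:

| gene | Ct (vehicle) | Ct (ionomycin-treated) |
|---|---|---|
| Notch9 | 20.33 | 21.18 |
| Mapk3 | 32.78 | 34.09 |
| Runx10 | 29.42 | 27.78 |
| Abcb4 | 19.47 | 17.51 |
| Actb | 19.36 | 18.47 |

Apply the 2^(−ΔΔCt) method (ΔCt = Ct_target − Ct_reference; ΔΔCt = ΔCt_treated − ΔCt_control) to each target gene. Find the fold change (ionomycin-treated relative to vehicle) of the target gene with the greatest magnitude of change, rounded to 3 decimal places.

0.218

Notch9: ΔΔCt = (21.18−18.47) − (20.33−19.36) = 2.71 − 0.97 = 1.74; fold change = 2^-1.74 = 0.299
Mapk3: ΔΔCt = (34.09−18.47) − (32.78−19.36) = 15.62 − 13.42 = 2.20; fold change = 2^-2.20 = 0.218
Runx10: ΔΔCt = (27.78−18.47) − (29.42−19.36) = 9.31 − 10.06 = -0.75; fold change = 2^0.75 = 1.682
Abcb4: ΔΔCt = (17.51−18.47) − (19.47−19.36) = -0.96 − 0.11 = -1.07; fold change = 2^1.07 = 2.099
Mapk3 has the largest |ΔΔCt| = 2.20.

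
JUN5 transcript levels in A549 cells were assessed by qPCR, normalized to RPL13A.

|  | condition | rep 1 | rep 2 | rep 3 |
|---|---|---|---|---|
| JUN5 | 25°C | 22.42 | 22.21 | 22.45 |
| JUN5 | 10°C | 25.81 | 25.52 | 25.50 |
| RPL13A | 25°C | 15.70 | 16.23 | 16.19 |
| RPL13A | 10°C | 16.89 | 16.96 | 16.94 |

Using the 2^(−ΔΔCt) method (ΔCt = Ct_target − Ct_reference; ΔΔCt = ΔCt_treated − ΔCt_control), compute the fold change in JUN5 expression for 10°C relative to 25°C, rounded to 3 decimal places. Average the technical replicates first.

0.195

Mean Ct: JUN5 25°C 22.360; JUN5 10°C 25.610; RPL13A 25°C 16.040; RPL13A 10°C 16.930
ΔCt(25°C) = 22.360 − 16.040 = 6.320
ΔCt(10°C) = 25.610 − 16.930 = 8.680
ΔΔCt = 8.680 − 6.320 = 2.360
Fold change = 2^(−2.360) = 0.1948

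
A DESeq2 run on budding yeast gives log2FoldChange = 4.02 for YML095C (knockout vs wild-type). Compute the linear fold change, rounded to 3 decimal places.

16.223

Fold change = 2^(4.02) = 16.2234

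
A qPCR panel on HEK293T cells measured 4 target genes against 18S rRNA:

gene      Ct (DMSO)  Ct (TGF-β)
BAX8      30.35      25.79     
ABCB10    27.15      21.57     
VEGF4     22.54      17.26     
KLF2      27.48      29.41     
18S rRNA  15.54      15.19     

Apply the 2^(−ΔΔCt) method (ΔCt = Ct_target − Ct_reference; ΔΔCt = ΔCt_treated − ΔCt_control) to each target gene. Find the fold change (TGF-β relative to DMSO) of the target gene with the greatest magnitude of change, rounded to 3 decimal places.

37.531

BAX8: ΔΔCt = (25.79−15.19) − (30.35−15.54) = 10.60 − 14.81 = -4.21; fold change = 2^4.21 = 18.507
ABCB10: ΔΔCt = (21.57−15.19) − (27.15−15.54) = 6.38 − 11.61 = -5.23; fold change = 2^5.23 = 37.531
VEGF4: ΔΔCt = (17.26−15.19) − (22.54−15.54) = 2.07 − 7.00 = -4.93; fold change = 2^4.93 = 30.484
KLF2: ΔΔCt = (29.41−15.19) − (27.48−15.54) = 14.22 − 11.94 = 2.28; fold change = 2^-2.28 = 0.206
ABCB10 has the largest |ΔΔCt| = 5.23.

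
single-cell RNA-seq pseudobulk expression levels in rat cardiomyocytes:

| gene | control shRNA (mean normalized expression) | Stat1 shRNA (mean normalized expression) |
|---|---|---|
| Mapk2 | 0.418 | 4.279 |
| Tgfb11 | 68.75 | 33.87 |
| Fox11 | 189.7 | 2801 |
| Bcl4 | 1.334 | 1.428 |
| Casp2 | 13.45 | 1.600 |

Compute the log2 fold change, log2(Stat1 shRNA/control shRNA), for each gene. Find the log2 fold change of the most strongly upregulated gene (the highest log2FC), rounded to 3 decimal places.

log2(4.279/0.418) = 3.356  (Mapk2)
log2(33.87/68.75) = -1.021  (Tgfb11)
log2(2801/189.7) = 3.884  (Fox11)
log2(1.428/1.334) = 0.098  (Bcl4)
log2(1.600/13.45) = -3.071  (Casp2)
Fox11 is most strongly upregulated.

3.884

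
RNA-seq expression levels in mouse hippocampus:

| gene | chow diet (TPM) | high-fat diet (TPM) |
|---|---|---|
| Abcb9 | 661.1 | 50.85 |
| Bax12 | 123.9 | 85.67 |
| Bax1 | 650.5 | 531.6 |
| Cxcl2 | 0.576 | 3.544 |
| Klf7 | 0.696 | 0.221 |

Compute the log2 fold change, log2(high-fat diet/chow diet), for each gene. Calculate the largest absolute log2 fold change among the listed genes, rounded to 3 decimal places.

log2(50.85/661.1) = -3.701  (Abcb9)
log2(85.67/123.9) = -0.532  (Bax12)
log2(531.6/650.5) = -0.291  (Bax1)
log2(3.544/0.576) = 2.621  (Cxcl2)
log2(0.221/0.696) = -1.655  (Klf7)
The largest magnitude belongs to Abcb9.

3.701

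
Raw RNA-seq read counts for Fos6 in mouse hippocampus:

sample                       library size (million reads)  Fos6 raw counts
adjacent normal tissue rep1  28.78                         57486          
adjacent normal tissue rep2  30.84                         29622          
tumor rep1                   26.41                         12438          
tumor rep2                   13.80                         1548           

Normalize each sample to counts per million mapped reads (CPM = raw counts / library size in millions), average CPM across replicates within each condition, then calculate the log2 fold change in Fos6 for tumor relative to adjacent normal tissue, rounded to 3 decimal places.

CPM(adjacent normal tissue rep1) = 57486 / 28.78 = 1997.4288
CPM(adjacent normal tissue rep2) = 29622 / 30.84 = 960.5058
CPM(tumor rep1) = 12438 / 26.41 = 470.9580
CPM(tumor rep2) = 1548 / 13.80 = 112.1739
mean CPM(adjacent normal tissue) = 1478.9673; mean CPM(tumor) = 291.5659
Fold change = 291.5659 / 1478.9673 = 0.19714
log2(0.19714) = -2.3427

-2.343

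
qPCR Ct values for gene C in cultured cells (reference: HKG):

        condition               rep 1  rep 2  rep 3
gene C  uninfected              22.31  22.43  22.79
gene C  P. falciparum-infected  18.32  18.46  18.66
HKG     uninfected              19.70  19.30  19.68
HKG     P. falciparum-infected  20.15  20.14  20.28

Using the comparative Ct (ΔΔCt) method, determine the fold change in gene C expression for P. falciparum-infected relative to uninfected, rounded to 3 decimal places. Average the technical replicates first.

25.281

Mean Ct: gene C uninfected 22.510; gene C P. falciparum-infected 18.480; HKG uninfected 19.560; HKG P. falciparum-infected 20.190
ΔCt(uninfected) = 22.510 − 19.560 = 2.950
ΔCt(P. falciparum-infected) = 18.480 − 20.190 = -1.710
ΔΔCt = -1.710 − 2.950 = -4.660
Fold change = 2^(−(-4.660)) = 2^4.660 = 25.2813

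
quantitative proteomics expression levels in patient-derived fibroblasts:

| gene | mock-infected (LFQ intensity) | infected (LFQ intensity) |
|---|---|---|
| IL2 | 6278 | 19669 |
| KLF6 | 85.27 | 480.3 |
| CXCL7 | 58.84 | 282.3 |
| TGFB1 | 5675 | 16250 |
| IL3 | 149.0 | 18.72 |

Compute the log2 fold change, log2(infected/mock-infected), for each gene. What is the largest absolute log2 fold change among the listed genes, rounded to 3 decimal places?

log2(19669/6278) = 1.648  (IL2)
log2(480.3/85.27) = 2.494  (KLF6)
log2(282.3/58.84) = 2.262  (CXCL7)
log2(16250/5675) = 1.518  (TGFB1)
log2(18.72/149.0) = -2.993  (IL3)
The largest magnitude belongs to IL3.

2.993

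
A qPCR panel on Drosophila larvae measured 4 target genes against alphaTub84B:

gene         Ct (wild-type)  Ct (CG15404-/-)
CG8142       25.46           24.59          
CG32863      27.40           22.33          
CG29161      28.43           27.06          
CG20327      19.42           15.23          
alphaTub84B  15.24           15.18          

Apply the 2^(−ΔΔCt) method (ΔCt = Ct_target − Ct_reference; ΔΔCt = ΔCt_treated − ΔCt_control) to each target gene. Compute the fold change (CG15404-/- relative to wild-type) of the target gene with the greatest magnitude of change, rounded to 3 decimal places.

CG8142: ΔΔCt = (24.59−15.18) − (25.46−15.24) = 9.41 − 10.22 = -0.81; fold change = 2^0.81 = 1.753
CG32863: ΔΔCt = (22.33−15.18) − (27.40−15.24) = 7.15 − 12.16 = -5.01; fold change = 2^5.01 = 32.223
CG29161: ΔΔCt = (27.06−15.18) − (28.43−15.24) = 11.88 − 13.19 = -1.31; fold change = 2^1.31 = 2.479
CG20327: ΔΔCt = (15.23−15.18) − (19.42−15.24) = 0.05 − 4.18 = -4.13; fold change = 2^4.13 = 17.509
CG32863 has the largest |ΔΔCt| = 5.01.

32.223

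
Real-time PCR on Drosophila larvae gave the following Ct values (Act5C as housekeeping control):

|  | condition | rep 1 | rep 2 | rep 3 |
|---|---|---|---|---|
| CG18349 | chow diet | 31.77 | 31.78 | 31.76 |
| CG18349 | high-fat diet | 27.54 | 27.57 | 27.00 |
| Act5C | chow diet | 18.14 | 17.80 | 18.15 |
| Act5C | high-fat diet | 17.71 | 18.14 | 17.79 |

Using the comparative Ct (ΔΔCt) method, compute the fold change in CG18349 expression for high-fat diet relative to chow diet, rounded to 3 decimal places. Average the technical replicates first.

19.027

Mean Ct: CG18349 chow diet 31.770; CG18349 high-fat diet 27.370; Act5C chow diet 18.030; Act5C high-fat diet 17.880
ΔCt(chow diet) = 31.770 − 18.030 = 13.740
ΔCt(high-fat diet) = 27.370 − 17.880 = 9.490
ΔΔCt = 9.490 − 13.740 = -4.250
Fold change = 2^(−(-4.250)) = 2^4.250 = 19.0273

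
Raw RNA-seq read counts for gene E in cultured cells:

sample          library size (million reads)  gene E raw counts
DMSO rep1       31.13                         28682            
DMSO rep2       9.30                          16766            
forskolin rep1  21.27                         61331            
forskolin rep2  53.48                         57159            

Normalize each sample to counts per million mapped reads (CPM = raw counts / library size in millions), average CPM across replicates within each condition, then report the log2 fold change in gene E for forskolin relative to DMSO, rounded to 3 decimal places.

CPM(DMSO rep1) = 28682 / 31.13 = 921.3620
CPM(DMSO rep2) = 16766 / 9.30 = 1802.7957
CPM(forskolin rep1) = 61331 / 21.27 = 2883.4509
CPM(forskolin rep2) = 57159 / 53.48 = 1068.7921
mean CPM(DMSO) = 1362.0789; mean CPM(forskolin) = 1976.1215
Fold change = 1976.1215 / 1362.0789 = 1.45081
log2(1.45081) = 0.5369

0.537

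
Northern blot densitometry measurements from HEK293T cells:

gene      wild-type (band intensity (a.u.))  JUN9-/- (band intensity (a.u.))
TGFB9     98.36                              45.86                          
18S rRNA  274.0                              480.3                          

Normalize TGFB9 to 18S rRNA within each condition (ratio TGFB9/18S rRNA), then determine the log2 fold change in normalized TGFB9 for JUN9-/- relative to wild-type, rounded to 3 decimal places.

-1.911

TGFB9/18S rRNA (wild-type) = 98.36 / 274.0 = 0.35898
TGFB9/18S rRNA (JUN9-/-) = 45.86 / 480.3 = 0.095482
Fold change = 0.095482 / 0.35898 = 0.2660
log2(0.2660) = -1.9106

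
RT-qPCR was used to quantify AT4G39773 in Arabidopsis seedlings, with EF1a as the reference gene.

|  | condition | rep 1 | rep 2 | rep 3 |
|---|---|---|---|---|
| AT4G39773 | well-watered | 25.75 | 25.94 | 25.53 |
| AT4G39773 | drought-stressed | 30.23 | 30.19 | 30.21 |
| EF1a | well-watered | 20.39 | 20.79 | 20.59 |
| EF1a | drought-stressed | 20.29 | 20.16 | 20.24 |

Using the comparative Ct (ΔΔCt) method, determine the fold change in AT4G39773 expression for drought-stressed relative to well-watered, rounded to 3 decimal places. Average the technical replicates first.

0.035

Mean Ct: AT4G39773 well-watered 25.740; AT4G39773 drought-stressed 30.210; EF1a well-watered 20.590; EF1a drought-stressed 20.230
ΔCt(well-watered) = 25.740 − 20.590 = 5.150
ΔCt(drought-stressed) = 30.210 − 20.230 = 9.980
ΔΔCt = 9.980 − 5.150 = 4.830
Fold change = 2^(−4.830) = 0.0352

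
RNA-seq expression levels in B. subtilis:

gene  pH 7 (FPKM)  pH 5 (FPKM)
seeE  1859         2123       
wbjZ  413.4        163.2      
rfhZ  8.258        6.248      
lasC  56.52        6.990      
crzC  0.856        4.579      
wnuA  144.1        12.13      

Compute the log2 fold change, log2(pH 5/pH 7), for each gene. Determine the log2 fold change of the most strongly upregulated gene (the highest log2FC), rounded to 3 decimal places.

2.419

log2(2123/1859) = 0.192  (seeE)
log2(163.2/413.4) = -1.341  (wbjZ)
log2(6.248/8.258) = -0.402  (rfhZ)
log2(6.990/56.52) = -3.015  (lasC)
log2(4.579/0.856) = 2.419  (crzC)
log2(12.13/144.1) = -3.570  (wnuA)
crzC is most strongly upregulated.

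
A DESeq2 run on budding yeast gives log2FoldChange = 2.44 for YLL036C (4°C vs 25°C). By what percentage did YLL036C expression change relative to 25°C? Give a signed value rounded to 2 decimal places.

442.64%

Fold change = 2^(2.44) = 5.4264
Percent change = (FC − 1) × 100% = (5.4264 − 1) × 100 = 442.64%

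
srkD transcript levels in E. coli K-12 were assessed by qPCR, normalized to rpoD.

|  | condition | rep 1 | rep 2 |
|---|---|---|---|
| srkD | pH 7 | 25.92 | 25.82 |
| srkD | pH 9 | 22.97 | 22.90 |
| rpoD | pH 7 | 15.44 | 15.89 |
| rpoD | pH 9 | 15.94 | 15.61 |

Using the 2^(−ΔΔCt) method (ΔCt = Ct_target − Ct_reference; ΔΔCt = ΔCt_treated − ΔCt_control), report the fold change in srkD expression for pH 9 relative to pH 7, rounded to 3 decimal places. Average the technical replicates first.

Mean Ct: srkD pH 7 25.870; srkD pH 9 22.935; rpoD pH 7 15.665; rpoD pH 9 15.775
ΔCt(pH 7) = 25.870 − 15.665 = 10.205
ΔCt(pH 9) = 22.935 − 15.775 = 7.160
ΔΔCt = 7.160 − 10.205 = -3.045
Fold change = 2^(−(-3.045)) = 2^3.045 = 8.2535

8.253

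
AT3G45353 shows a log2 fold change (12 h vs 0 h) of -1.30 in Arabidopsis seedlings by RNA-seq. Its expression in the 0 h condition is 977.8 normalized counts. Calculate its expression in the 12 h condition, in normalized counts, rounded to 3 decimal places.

Fold change = 2^(-1.30) = 0.4061
12 h expression = 977.8 × 0.4061 = 397.110

397.110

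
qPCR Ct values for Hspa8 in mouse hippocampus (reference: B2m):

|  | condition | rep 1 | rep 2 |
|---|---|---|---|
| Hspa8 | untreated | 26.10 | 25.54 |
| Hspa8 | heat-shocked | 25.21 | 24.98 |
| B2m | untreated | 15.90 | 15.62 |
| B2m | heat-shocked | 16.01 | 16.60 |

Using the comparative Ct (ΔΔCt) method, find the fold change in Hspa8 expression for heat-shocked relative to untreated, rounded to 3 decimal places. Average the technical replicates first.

Mean Ct: Hspa8 untreated 25.820; Hspa8 heat-shocked 25.095; B2m untreated 15.760; B2m heat-shocked 16.305
ΔCt(untreated) = 25.820 − 15.760 = 10.060
ΔCt(heat-shocked) = 25.095 − 16.305 = 8.790
ΔΔCt = 8.790 − 10.060 = -1.270
Fold change = 2^(−(-1.270)) = 2^1.270 = 2.4116

2.412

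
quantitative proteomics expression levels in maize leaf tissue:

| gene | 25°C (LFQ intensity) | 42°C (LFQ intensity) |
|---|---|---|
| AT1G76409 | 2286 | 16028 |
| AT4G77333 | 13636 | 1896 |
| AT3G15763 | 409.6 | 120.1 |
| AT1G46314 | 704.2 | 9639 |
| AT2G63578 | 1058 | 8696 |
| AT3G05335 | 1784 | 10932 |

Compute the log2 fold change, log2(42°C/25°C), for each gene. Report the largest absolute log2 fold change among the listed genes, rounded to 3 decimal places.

log2(16028/2286) = 2.810  (AT1G76409)
log2(1896/13636) = -2.846  (AT4G77333)
log2(120.1/409.6) = -1.770  (AT3G15763)
log2(9639/704.2) = 3.775  (AT1G46314)
log2(8696/1058) = 3.039  (AT2G63578)
log2(10932/1784) = 2.615  (AT3G05335)
The largest magnitude belongs to AT1G46314.

3.775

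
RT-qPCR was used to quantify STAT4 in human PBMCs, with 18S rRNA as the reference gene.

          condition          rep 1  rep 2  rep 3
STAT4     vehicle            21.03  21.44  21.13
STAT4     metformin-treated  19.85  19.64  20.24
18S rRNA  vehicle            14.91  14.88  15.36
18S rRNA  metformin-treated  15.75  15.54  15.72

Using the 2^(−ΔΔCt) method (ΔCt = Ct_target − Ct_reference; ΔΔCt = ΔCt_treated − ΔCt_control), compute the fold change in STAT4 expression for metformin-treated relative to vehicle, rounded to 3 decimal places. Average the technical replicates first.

Mean Ct: STAT4 vehicle 21.200; STAT4 metformin-treated 19.910; 18S rRNA vehicle 15.050; 18S rRNA metformin-treated 15.670
ΔCt(vehicle) = 21.200 − 15.050 = 6.150
ΔCt(metformin-treated) = 19.910 − 15.670 = 4.240
ΔΔCt = 4.240 − 6.150 = -1.910
Fold change = 2^(−(-1.910)) = 2^1.910 = 3.7581

3.758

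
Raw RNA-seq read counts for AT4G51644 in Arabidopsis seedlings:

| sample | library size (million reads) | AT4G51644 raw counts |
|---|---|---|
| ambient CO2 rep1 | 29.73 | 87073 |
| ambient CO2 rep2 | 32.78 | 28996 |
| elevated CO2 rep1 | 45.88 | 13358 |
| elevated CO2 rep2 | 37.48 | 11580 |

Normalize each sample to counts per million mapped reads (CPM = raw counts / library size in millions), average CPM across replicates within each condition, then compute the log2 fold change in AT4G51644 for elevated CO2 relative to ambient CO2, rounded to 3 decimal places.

CPM(ambient CO2 rep1) = 87073 / 29.73 = 2928.7925
CPM(ambient CO2 rep2) = 28996 / 32.78 = 884.5638
CPM(elevated CO2 rep1) = 13358 / 45.88 = 291.1508
CPM(elevated CO2 rep2) = 11580 / 37.48 = 308.9648
mean CPM(ambient CO2) = 1906.6781; mean CPM(elevated CO2) = 300.0578
Fold change = 300.0578 / 1906.6781 = 0.15737
log2(0.15737) = -2.6677

-2.668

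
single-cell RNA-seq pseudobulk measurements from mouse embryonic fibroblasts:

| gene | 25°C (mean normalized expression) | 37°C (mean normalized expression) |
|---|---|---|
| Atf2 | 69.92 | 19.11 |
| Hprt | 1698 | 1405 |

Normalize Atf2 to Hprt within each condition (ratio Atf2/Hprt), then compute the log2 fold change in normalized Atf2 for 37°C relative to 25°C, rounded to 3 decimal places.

-1.598

Atf2/Hprt (25°C) = 69.92 / 1698 = 0.041178
Atf2/Hprt (37°C) = 19.11 / 1405 = 0.013601
Fold change = 0.013601 / 0.041178 = 0.3303
log2(0.3303) = -1.5981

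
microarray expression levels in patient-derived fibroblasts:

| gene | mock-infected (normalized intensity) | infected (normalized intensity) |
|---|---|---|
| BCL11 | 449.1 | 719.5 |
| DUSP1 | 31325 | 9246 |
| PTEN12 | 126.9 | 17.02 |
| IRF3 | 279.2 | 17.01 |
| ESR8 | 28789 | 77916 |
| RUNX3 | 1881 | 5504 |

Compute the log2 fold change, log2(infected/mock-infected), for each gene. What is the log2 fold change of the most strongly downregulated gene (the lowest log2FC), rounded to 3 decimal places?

-4.037

log2(719.5/449.1) = 0.680  (BCL11)
log2(9246/31325) = -1.760  (DUSP1)
log2(17.02/126.9) = -2.898  (PTEN12)
log2(17.01/279.2) = -4.037  (IRF3)
log2(77916/28789) = 1.436  (ESR8)
log2(5504/1881) = 1.549  (RUNX3)
IRF3 is most strongly downregulated.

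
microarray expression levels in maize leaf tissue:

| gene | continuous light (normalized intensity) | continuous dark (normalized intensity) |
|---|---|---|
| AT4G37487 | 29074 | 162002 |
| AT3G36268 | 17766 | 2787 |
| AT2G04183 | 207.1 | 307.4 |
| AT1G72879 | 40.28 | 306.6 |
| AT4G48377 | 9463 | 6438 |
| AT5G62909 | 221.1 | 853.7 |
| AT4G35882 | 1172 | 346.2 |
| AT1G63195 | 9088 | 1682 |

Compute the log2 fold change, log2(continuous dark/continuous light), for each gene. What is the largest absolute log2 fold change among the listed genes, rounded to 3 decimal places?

log2(162002/29074) = 2.478  (AT4G37487)
log2(2787/17766) = -2.672  (AT3G36268)
log2(307.4/207.1) = 0.570  (AT2G04183)
log2(306.6/40.28) = 2.928  (AT1G72879)
log2(6438/9463) = -0.556  (AT4G48377)
log2(853.7/221.1) = 1.949  (AT5G62909)
log2(346.2/1172) = -1.759  (AT4G35882)
log2(1682/9088) = -2.434  (AT1G63195)
The largest magnitude belongs to AT1G72879.

2.928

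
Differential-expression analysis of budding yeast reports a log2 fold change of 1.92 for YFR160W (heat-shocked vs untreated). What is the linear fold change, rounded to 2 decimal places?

3.78

Fold change = 2^(1.92) = 3.784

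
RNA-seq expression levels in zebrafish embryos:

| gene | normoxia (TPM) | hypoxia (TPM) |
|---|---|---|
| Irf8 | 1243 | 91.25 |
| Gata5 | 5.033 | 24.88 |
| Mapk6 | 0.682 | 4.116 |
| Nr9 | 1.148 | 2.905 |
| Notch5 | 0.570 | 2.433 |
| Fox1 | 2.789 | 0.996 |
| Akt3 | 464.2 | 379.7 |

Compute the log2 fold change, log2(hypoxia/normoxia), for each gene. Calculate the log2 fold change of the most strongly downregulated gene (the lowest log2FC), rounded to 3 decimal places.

log2(91.25/1243) = -3.768  (Irf8)
log2(24.88/5.033) = 2.305  (Gata5)
log2(4.116/0.682) = 2.593  (Mapk6)
log2(2.905/1.148) = 1.339  (Nr9)
log2(2.433/0.570) = 2.094  (Notch5)
log2(0.996/2.789) = -1.486  (Fox1)
log2(379.7/464.2) = -0.290  (Akt3)
Irf8 is most strongly downregulated.

-3.768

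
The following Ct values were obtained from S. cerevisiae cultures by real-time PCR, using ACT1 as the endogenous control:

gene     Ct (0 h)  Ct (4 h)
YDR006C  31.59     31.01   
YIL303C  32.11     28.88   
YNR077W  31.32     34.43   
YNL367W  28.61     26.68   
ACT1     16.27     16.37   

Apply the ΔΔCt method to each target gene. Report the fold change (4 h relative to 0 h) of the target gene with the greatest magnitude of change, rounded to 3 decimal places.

YDR006C: ΔΔCt = (31.01−16.37) − (31.59−16.27) = 14.64 − 15.32 = -0.68; fold change = 2^0.68 = 1.602
YIL303C: ΔΔCt = (28.88−16.37) − (32.11−16.27) = 12.51 − 15.84 = -3.33; fold change = 2^3.33 = 10.056
YNR077W: ΔΔCt = (34.43−16.37) − (31.32−16.27) = 18.06 − 15.05 = 3.01; fold change = 2^-3.01 = 0.124
YNL367W: ΔΔCt = (26.68−16.37) − (28.61−16.27) = 10.31 − 12.34 = -2.03; fold change = 2^2.03 = 4.084
YIL303C has the largest |ΔΔCt| = 3.33.

10.056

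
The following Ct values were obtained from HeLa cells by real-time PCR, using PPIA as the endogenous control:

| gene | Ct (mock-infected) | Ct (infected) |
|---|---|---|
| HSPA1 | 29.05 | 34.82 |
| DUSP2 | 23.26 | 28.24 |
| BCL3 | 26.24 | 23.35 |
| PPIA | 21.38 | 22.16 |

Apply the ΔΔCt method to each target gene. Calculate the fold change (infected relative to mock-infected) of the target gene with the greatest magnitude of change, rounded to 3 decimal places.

HSPA1: ΔΔCt = (34.82−22.16) − (29.05−21.38) = 12.66 − 7.67 = 4.99; fold change = 2^-4.99 = 0.031
DUSP2: ΔΔCt = (28.24−22.16) − (23.26−21.38) = 6.08 − 1.88 = 4.20; fold change = 2^-4.20 = 0.054
BCL3: ΔΔCt = (23.35−22.16) − (26.24−21.38) = 1.19 − 4.86 = -3.67; fold change = 2^3.67 = 12.729
HSPA1 has the largest |ΔΔCt| = 4.99.

0.031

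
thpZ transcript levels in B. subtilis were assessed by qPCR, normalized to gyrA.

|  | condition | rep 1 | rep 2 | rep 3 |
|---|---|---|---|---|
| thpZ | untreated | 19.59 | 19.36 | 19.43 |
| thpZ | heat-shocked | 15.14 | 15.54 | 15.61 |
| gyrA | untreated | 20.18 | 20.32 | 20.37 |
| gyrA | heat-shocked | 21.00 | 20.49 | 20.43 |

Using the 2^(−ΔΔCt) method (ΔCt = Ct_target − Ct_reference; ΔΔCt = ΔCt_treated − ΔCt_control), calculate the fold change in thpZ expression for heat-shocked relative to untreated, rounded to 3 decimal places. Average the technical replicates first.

Mean Ct: thpZ untreated 19.460; thpZ heat-shocked 15.430; gyrA untreated 20.290; gyrA heat-shocked 20.640
ΔCt(untreated) = 19.460 − 20.290 = -0.830
ΔCt(heat-shocked) = 15.430 − 20.640 = -5.210
ΔΔCt = -5.210 − (-0.830) = -4.380
Fold change = 2^(−(-4.380)) = 2^4.380 = 20.8215

20.821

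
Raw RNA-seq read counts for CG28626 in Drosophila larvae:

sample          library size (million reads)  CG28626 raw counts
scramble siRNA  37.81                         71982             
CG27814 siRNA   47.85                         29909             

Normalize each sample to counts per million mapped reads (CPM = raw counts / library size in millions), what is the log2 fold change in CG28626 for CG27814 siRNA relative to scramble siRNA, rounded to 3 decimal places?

CPM(scramble siRNA) = 71982 / 37.81 = 1903.7821
CPM(CG27814 siRNA) = 29909 / 47.85 = 625.0575
Fold change = 625.0575 / 1903.7821 = 0.32832
log2(0.32832) = -1.6068

-1.607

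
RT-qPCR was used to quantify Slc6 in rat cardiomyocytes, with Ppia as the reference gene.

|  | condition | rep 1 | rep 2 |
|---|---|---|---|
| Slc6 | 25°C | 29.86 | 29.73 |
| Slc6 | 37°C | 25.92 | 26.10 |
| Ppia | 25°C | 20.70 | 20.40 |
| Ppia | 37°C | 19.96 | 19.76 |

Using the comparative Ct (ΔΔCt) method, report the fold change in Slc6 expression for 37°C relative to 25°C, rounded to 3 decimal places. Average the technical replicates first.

8.545

Mean Ct: Slc6 25°C 29.795; Slc6 37°C 26.010; Ppia 25°C 20.550; Ppia 37°C 19.860
ΔCt(25°C) = 29.795 − 20.550 = 9.245
ΔCt(37°C) = 26.010 − 19.860 = 6.150
ΔΔCt = 6.150 − 9.245 = -3.095
Fold change = 2^(−(-3.095)) = 2^3.095 = 8.5445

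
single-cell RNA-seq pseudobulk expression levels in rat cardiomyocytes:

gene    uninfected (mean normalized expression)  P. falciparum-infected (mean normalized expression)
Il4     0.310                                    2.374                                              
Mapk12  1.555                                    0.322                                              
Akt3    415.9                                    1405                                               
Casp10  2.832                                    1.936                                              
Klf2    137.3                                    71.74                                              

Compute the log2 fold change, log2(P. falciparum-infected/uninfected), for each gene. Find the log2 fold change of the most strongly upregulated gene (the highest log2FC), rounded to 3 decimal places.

log2(2.374/0.310) = 2.937  (Il4)
log2(0.322/1.555) = -2.272  (Mapk12)
log2(1405/415.9) = 1.756  (Akt3)
log2(1.936/2.832) = -0.549  (Casp10)
log2(71.74/137.3) = -0.936  (Klf2)
Il4 is most strongly upregulated.

2.937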